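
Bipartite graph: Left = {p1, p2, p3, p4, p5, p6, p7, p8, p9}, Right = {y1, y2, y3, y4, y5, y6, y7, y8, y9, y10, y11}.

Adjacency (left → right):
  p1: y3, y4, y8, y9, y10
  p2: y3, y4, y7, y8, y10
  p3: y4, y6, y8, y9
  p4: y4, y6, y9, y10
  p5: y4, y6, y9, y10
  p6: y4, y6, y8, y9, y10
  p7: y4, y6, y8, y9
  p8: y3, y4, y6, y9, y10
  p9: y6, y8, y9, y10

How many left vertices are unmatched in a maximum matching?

2

For example, pair p1–y3, p2–y7, p3–y4, p4–y10, p5–y6, p6–y9, p7–y8.
The set {p1, p3, p4, p5, p6, p7, p8, p9} has only 6 neighbours ({y10, y3, y4, y6, y8, y9}), so by Hall's theorem at most 7 of the 9 left vertices can be matched.
That matches 7 of the 9, leaving 2 unmatched; no matching can do better.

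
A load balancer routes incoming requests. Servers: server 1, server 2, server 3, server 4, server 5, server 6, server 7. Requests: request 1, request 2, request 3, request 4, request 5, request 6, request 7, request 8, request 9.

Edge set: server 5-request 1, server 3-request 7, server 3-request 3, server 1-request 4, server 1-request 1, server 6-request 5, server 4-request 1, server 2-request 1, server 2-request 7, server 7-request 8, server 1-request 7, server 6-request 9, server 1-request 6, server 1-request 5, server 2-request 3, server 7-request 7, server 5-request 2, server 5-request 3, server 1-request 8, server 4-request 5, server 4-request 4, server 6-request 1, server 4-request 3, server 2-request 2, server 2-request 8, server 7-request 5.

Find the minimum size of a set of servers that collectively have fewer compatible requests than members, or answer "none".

none

A matching saturating every server exists, for instance server 1→request 6, server 2→request 8, server 3→request 3, server 4→request 5, server 5→request 2, server 6→request 9, server 7→request 7.
By Hall's marriage theorem, this means |N(S)| ≥ |S| for every subset S, so no violating subset exists.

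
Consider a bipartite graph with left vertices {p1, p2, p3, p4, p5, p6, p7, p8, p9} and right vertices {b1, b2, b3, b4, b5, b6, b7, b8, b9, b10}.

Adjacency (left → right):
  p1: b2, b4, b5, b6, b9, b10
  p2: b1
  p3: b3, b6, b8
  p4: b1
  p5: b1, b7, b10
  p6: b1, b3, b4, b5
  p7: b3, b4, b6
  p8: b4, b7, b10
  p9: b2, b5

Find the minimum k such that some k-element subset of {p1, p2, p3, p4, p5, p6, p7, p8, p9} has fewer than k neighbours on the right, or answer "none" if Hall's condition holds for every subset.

Take S = {p2, p4}. Its neighbourhood is {b1}, so |N(S)| = 1 < |S| = 2.
No single vertex violates Hall's condition since each has at least one neighbour, so 2 is the minimum.

2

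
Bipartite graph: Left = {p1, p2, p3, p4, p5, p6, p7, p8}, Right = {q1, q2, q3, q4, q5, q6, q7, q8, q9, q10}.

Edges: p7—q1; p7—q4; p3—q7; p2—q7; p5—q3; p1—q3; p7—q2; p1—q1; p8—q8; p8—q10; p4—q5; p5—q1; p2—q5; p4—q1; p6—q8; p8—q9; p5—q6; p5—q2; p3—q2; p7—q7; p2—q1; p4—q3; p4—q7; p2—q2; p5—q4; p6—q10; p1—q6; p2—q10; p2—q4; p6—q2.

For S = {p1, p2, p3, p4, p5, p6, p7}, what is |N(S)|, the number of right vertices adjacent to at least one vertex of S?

9

The union of neighbours of {p1, p2, p3, p4, p5, p6, p7} is {q1, q2, q3, q4, q5, q6, q7, q8, q10}, which has 9 elements.
Since |N(S)| = 9 ≥ |S| = 7, Hall's condition holds for this subset.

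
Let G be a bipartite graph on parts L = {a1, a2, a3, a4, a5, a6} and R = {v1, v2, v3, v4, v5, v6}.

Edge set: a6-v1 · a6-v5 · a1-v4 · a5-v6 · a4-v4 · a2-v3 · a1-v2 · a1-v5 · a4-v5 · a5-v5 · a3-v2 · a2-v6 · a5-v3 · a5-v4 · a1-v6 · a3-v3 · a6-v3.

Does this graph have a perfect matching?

Yes

For example, pair a1–v4, a2–v3, a3–v2, a4–v5, a5–v6, a6–v1.
Every left vertex is matched, so this is a perfect matching.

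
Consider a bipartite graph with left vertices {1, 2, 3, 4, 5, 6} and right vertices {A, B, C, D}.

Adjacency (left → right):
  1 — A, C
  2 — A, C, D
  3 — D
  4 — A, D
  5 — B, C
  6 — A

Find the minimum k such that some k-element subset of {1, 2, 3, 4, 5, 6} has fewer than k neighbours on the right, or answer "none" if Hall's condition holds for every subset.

Take S = {3, 4, 6}. Its neighbourhood is {A, D}, so |N(S)| = 2 < |S| = 3.
Every subset of size less than 3 has at least as many neighbours as members, so 3 is the minimum.

3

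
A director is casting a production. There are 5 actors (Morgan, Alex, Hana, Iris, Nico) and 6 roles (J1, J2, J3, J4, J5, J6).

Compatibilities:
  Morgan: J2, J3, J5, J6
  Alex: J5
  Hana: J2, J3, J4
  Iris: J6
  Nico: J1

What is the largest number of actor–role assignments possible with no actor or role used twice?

5

For example, pair Morgan-J2, Alex-J5, Hana-J3, Iris-J6, Nico-J1.
All 5 actors are matched, so no larger matching exists.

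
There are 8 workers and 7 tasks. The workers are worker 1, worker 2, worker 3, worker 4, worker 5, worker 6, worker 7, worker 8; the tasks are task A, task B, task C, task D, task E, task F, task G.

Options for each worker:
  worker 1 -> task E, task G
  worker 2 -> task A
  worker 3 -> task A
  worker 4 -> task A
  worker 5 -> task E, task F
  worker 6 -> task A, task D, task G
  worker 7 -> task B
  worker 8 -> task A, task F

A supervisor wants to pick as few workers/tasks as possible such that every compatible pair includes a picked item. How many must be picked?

6

A maximum matching has 6 edges (e.g. worker 1–task G, worker 2–task A, worker 5–task E, worker 6–task D, worker 7–task B, worker 8–task F).
By König's theorem the minimum vertex cover has the same size. One such cover is {worker 1, worker 5, worker 6, worker 7, worker 8, task A}.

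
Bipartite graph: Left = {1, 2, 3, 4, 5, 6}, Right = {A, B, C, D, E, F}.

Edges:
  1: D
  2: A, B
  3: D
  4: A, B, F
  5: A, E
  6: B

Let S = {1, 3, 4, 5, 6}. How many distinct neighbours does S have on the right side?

5

The union of neighbours of {1, 3, 4, 5, 6} is {A, B, D, E, F}, which has 5 elements.
Since |N(S)| = 5 ≥ |S| = 5, Hall's condition holds for this subset.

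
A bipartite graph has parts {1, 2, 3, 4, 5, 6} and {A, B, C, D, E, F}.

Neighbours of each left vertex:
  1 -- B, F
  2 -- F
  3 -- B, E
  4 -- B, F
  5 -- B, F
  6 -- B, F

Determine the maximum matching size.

3

A valid assignment of size 3: 1–B, 2–F, 3–E.
The set {1, 2, 4, 5, 6} has only 2 neighbours ({B, F}), so by Hall's theorem at most 3 of the 6 left vertices can be matched.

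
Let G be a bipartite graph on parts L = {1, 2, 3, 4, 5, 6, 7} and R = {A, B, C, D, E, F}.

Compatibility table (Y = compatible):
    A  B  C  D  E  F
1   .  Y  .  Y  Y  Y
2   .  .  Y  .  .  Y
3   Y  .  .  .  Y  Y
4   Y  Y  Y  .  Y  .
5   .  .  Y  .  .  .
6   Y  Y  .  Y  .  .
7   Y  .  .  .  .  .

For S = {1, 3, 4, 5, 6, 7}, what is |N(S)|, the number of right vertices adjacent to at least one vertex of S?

The union of neighbours of {1, 3, 4, 5, 6, 7} is {A, B, C, D, E, F}, which has 6 elements.
Since |N(S)| = 6 ≥ |S| = 6, Hall's condition holds for this subset.

6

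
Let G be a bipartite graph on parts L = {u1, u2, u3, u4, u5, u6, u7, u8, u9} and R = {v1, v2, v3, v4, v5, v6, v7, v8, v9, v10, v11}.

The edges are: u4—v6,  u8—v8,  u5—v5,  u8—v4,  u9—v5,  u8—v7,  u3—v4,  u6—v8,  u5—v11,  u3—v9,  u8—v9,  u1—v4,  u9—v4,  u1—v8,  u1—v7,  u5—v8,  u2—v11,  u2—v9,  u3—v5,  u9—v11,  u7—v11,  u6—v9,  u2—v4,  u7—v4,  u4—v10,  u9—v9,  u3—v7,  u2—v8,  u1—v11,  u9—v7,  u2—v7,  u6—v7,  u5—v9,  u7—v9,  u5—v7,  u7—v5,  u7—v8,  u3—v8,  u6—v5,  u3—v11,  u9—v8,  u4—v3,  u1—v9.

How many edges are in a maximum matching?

A valid assignment of size 7: u1-v4, u2-v8, u3-v9, u4-v10, u5-v5, u6-v7, u7-v11.
The set {u1, u2, u3, u5, u6, u7, u8, u9} has only 6 neighbours ({v11, v4, v5, v7, v8, v9}), so by Hall's theorem at most 7 of the 9 left vertices can be matched.

7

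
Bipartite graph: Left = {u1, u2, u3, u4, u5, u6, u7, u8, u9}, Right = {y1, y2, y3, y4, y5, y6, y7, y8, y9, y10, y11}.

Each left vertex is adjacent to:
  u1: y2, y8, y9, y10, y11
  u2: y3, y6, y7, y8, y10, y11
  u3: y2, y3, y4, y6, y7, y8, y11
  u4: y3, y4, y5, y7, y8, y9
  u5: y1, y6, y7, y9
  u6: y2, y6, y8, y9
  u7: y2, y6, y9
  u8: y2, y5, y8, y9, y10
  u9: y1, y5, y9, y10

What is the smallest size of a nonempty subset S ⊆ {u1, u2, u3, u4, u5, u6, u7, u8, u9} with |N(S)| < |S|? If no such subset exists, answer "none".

A matching saturating every left vertex exists, for instance u1→y9, u2→y6, u3→y4, u4→y3, u5→y7, u6→y8, u7→y2, u8→y10, u9→y1.
By Hall's marriage theorem, this means |N(S)| ≥ |S| for every subset S, so no violating subset exists.

none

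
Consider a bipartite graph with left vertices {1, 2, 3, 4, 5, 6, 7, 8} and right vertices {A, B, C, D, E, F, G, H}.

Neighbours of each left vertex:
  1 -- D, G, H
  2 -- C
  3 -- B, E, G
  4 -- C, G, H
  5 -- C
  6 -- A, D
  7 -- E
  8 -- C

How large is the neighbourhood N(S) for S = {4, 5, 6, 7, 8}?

6

The union of neighbours of {4, 5, 6, 7, 8} is {A, C, D, E, G, H}, which has 6 elements.
Since |N(S)| = 6 ≥ |S| = 5, Hall's condition holds for this subset.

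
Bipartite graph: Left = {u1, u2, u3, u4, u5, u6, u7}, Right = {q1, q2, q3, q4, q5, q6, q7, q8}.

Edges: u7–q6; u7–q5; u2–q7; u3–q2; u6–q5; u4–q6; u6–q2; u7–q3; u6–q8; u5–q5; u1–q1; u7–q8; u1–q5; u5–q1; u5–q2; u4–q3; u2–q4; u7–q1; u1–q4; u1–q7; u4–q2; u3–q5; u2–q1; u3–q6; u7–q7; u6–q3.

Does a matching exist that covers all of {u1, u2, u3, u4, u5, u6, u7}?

Yes

For example, pair u1-q7, u2-q4, u3-q5, u4-q2, u5-q1, u6-q8, u7-q6.
Every left vertex is matched, so this matching saturates all of them.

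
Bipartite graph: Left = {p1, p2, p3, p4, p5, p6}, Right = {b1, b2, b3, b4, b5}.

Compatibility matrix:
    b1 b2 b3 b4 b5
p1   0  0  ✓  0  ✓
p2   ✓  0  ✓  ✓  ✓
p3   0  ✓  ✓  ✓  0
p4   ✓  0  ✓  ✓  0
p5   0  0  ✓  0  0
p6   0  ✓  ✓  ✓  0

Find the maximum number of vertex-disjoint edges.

For example, pair p1-b5, p2-b1, p3-b2, p4-b4, p5-b3.
The set {p1, p2, p3, p4, p5, p6} has only 5 neighbours ({b1, b2, b3, b4, b5}), so by Hall's theorem at most 5 of the 6 left vertices can be matched.

5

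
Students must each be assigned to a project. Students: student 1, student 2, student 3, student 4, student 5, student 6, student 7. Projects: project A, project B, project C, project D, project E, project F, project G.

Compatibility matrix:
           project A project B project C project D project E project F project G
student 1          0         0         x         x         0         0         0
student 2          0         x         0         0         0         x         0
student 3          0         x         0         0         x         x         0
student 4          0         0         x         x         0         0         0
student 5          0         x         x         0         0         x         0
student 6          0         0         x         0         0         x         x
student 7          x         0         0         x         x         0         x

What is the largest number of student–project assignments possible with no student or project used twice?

For example, pair student 1–project D, student 2–project F, student 3–project E, student 4–project C, student 5–project B, student 6–project G, student 7–project A.
All 7 students are matched, so no larger matching exists.

7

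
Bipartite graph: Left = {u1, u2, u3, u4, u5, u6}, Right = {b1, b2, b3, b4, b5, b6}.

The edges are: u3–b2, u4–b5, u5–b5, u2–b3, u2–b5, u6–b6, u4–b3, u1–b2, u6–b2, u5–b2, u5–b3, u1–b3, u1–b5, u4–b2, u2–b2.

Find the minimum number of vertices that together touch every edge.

The 4 edges u1–b3, u2–b5, u3–b2, u6–b6 form a matching, so any vertex cover needs at least 4 vertices (one per matched edge).
Conversely {u6, b2, b3, b5} meets every edge and has exactly 4 vertices, so 4 is optimal.

4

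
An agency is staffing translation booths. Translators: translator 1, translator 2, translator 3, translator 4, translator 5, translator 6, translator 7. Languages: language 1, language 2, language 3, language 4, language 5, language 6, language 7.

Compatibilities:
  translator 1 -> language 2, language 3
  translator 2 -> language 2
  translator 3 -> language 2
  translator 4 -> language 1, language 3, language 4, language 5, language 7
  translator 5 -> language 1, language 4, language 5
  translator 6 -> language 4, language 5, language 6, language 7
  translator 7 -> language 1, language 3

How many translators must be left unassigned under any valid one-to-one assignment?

1

For example, pair translator 1→language 3, translator 2→language 2, translator 4→language 7, translator 5→language 4, translator 6→language 6, translator 7→language 1.
The set {translator 2, translator 3} has only 1 neighbour ({language 2}), so by Hall's theorem at most 6 of the 7 translators can be matched.
That matches 6 of the 7, leaving 1 unmatched; no matching can do better.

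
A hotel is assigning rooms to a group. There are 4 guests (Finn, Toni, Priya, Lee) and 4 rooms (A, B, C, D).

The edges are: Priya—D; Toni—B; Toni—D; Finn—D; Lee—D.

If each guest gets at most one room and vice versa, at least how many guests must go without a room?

2

A valid assignment of size 2: Finn-D, Toni-B.
The set {Finn, Priya, Lee} has only 1 neighbour ({D}), so by Hall's theorem at most 2 of the 4 guests can be matched.
That matches 2 of the 4, leaving 2 unmatched; no matching can do better.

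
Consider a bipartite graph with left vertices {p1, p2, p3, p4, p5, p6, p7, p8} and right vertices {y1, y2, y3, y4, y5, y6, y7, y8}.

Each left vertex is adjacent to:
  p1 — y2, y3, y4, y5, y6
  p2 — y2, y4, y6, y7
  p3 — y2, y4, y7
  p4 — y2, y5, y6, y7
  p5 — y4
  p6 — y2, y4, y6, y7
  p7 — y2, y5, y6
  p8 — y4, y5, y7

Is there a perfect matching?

No

The set {p2, p3, p4, p5, p6, p7, p8} has only 5 neighbours ({y2, y4, y5, y6, y7}), so by Hall's theorem at most 6 of the 8 left vertices can be matched.
Hence no matching covers every left vertex.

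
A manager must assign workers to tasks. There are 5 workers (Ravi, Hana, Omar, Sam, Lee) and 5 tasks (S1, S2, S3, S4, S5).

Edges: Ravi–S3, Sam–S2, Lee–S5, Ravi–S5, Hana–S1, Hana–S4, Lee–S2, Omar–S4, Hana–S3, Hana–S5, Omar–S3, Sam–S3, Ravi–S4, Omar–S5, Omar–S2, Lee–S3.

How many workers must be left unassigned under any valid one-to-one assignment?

One maximum matching: Ravi→S5, Hana→S1, Omar→S4, Sam→S3, Lee→S2.
This saturates every worker, so 5 is the maximum.
That matches 5 of the 5, leaving 0 unmatched; no matching can do better.

0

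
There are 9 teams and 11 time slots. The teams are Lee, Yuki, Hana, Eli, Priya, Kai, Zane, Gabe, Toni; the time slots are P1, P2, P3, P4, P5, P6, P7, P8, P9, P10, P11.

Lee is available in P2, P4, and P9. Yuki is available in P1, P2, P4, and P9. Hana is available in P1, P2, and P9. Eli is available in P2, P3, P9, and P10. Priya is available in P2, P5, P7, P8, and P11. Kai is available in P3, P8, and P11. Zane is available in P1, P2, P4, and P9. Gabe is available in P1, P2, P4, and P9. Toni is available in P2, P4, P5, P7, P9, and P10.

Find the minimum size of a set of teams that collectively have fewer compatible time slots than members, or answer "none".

5

Take S = {Lee, Yuki, Hana, Zane, Gabe}. Its neighbourhood is {P1, P2, P4, P9}, so |N(S)| = 4 < |S| = 5.
Every subset of size less than 5 has at least as many neighbours as members, so 5 is the minimum.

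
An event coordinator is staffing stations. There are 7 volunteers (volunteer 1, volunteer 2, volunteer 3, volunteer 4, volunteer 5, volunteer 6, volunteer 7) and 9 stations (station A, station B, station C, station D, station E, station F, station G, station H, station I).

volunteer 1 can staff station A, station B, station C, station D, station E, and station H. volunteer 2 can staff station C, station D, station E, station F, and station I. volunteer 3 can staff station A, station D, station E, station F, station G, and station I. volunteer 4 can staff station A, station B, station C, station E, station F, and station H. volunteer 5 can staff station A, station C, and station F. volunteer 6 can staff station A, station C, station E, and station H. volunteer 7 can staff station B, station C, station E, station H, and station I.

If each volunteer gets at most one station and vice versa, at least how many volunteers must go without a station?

0

For example, pair volunteer 1→station C, volunteer 2→station F, volunteer 3→station G, volunteer 4→station B, volunteer 5→station A, volunteer 6→station H, volunteer 7→station I.
All 7 volunteers are matched, so no larger matching exists.
That matches 7 of the 7, leaving 0 unmatched; no matching can do better.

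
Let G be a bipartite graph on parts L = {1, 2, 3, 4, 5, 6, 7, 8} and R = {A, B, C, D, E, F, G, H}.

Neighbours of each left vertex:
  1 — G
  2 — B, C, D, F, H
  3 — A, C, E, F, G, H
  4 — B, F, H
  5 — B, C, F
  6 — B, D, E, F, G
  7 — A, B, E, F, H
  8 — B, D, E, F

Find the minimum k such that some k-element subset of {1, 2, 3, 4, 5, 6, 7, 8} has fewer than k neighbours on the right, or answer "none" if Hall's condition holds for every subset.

A matching saturating every left vertex exists, for instance 1→G, 2→D, 3→A, 4→F, 5→C, 6→E, 7→H, 8→B.
By Hall's marriage theorem, this means |N(S)| ≥ |S| for every subset S, so no violating subset exists.

none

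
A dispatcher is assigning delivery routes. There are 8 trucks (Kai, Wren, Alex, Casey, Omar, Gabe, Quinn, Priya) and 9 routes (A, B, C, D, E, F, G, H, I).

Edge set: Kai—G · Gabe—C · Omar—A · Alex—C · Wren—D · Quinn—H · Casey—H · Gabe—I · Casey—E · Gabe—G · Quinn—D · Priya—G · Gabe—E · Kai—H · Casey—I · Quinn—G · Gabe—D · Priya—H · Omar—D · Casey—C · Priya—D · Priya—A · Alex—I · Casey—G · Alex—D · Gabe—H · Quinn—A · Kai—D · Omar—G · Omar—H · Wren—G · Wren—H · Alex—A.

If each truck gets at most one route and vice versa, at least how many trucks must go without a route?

For example, pair Kai→H, Wren→D, Alex→C, Casey→I, Omar→A, Gabe→E, Quinn→G.
The set {Kai, Wren, Omar, Quinn, Priya} has only 4 neighbours ({A, D, G, H}), so by Hall's theorem at most 7 of the 8 trucks can be matched.
That matches 7 of the 8, leaving 1 unmatched; no matching can do better.

1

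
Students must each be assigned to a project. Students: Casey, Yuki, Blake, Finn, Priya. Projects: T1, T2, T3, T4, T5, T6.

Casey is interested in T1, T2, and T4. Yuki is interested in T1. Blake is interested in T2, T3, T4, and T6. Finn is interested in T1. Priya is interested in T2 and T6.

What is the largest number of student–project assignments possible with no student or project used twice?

A valid assignment of size 4: Casey–T2, Yuki–T1, Blake–T4, Priya–T6.
The set {Yuki, Finn} has only 1 neighbour ({T1}), so by Hall's theorem at most 4 of the 5 students can be matched.

4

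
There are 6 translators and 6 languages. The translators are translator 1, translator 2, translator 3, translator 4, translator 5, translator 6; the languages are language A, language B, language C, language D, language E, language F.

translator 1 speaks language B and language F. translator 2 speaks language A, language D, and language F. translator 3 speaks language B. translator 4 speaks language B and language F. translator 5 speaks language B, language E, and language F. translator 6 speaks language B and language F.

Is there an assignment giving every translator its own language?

The set {translator 1, translator 3, translator 4, translator 6} has only 2 neighbours ({language B, language F}), so by Hall's theorem at most 4 of the 6 translators can be matched.
Hence no matching covers every translator.

No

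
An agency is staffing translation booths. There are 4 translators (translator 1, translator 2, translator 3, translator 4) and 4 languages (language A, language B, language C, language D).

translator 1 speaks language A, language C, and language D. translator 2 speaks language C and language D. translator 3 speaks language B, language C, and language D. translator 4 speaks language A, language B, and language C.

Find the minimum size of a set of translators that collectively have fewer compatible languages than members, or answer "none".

A matching saturating every translator exists, for instance translator 1→language A, translator 2→language C, translator 3→language D, translator 4→language B.
By Hall's marriage theorem, this means |N(S)| ≥ |S| for every subset S, so no violating subset exists.

none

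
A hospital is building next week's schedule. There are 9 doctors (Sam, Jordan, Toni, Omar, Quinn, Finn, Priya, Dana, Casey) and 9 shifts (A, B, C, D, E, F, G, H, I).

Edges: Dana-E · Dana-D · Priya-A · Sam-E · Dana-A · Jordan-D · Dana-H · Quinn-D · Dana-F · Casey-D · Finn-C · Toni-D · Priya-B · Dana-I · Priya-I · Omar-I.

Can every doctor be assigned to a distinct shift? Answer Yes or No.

No

The set {Jordan, Toni, Quinn, Casey} has only 1 neighbour ({D}), so by Hall's theorem at most 6 of the 9 doctors can be matched.
Hence no matching covers every doctor.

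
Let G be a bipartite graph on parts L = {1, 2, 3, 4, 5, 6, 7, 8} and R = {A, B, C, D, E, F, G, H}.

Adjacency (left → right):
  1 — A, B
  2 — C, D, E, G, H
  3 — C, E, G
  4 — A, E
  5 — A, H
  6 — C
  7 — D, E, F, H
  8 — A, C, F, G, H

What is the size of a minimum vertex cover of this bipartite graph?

A maximum matching has 8 edges (e.g. 1–B, 2–D, 3–E, 4–A, 5–H, 6–C, 7–F, 8–G).
By König's theorem the minimum vertex cover has the same size. One such cover is {1, 2, 3, 4, 5, 6, 7, 8}.

8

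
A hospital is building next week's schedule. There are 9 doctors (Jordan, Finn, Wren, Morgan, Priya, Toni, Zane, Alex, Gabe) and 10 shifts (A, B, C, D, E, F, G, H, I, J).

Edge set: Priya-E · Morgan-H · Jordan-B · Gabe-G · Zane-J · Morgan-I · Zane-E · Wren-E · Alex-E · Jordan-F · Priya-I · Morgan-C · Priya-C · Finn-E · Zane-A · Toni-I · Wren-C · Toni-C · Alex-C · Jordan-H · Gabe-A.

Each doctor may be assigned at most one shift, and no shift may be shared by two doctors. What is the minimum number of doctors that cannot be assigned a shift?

One maximum matching: Jordan–B, Finn–E, Wren–C, Morgan–H, Priya–I, Zane–J, Gabe–G.
The set {Finn, Wren, Priya, Toni, Alex} has only 3 neighbours ({C, E, I}), so by Hall's theorem at most 7 of the 9 doctors can be matched.
That matches 7 of the 9, leaving 2 unmatched; no matching can do better.

2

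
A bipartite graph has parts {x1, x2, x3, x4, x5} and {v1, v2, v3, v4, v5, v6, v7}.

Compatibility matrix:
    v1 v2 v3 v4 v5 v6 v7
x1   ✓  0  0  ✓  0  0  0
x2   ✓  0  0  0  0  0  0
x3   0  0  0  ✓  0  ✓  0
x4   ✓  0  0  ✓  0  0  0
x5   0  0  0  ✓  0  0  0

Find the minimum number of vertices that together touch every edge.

3

The 3 edges x1–v4, x2–v1, x3–v6 form a matching, so any vertex cover needs at least 3 vertices (one per matched edge).
Conversely {x3, v1, v4} meets every edge and has exactly 3 vertices, so 3 is optimal.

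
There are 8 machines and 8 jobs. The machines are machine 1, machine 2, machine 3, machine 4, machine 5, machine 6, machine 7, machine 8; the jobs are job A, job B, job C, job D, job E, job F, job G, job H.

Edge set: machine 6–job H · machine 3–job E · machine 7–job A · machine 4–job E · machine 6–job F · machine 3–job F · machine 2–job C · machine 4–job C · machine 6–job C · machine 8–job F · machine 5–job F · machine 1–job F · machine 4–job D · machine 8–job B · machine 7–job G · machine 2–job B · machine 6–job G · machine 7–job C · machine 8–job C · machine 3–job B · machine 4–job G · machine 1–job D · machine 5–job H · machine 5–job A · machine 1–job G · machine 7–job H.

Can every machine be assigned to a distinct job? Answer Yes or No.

Yes

One maximum matching: machine 1–job G, machine 2–job B, machine 3–job E, machine 4–job D, machine 5–job A, machine 6–job H, machine 7–job C, machine 8–job F.
Every machine is matched, so this is a perfect matching.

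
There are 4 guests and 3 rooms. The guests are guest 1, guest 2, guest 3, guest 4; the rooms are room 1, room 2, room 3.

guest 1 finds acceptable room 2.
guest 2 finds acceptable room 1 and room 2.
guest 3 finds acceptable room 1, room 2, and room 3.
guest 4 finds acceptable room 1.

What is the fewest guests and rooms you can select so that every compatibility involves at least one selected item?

{guest 3, room 1, room 2} is a vertex cover of size 3: every edge has an endpoint in this set.
No smaller cover exists because guest 1–room 2, guest 2–room 1, guest 3–room 3 is a matching of size 3, and a cover must include an endpoint of each of these disjoint edges (König's theorem).

3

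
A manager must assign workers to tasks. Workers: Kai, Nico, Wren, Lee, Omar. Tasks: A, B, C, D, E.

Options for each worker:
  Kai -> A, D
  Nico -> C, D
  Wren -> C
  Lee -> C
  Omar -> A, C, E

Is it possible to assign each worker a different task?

No

The set {Wren, Lee} has only 1 neighbour ({C}), so by Hall's theorem at most 4 of the 5 workers can be matched.
Hence no matching covers every worker.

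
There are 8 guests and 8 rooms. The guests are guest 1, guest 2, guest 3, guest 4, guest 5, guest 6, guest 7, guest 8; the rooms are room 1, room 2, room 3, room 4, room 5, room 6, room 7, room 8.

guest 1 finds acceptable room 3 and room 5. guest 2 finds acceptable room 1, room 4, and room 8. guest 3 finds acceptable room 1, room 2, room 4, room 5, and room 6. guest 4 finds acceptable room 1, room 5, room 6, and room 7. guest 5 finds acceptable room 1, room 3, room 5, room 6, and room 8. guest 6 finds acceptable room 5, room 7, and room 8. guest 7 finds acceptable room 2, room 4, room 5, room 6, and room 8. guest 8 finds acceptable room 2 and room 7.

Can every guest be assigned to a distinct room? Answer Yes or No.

One maximum matching: guest 1–room 3, guest 2–room 1, guest 3–room 2, guest 4–room 6, guest 5–room 5, guest 6–room 8, guest 7–room 4, guest 8–room 7.
All 8 guests are covered.

Yes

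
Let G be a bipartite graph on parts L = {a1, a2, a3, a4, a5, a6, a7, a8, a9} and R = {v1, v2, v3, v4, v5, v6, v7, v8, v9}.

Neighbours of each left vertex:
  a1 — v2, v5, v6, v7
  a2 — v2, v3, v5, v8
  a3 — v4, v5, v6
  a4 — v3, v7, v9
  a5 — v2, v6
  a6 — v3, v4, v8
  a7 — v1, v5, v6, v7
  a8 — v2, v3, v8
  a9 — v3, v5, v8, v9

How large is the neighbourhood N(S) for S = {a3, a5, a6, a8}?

6

The union of neighbours of {a3, a5, a6, a8} is {v2, v3, v4, v5, v6, v8}, which has 6 elements.
Since |N(S)| = 6 ≥ |S| = 4, Hall's condition holds for this subset.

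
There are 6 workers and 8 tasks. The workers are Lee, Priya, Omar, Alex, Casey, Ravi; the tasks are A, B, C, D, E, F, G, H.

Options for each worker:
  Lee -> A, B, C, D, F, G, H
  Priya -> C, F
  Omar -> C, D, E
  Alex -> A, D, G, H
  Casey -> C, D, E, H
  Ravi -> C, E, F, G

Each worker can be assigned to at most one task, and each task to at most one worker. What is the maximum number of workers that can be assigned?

One maximum matching: Lee-A, Priya-F, Omar-D, Alex-G, Casey-C, Ravi-E.
This saturates every worker, so 6 is the maximum.

6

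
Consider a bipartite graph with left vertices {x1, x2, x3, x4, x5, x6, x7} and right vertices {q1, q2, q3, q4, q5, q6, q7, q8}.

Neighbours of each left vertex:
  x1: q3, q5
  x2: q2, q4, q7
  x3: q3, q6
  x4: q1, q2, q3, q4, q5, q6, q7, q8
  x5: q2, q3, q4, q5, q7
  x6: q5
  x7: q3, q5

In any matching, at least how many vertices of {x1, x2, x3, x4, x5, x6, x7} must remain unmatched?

1

For example, pair x1→q3, x2→q2, x3→q6, x4→q4, x5→q7, x6→q5.
The set {x1, x6, x7} has only 2 neighbours ({q3, q5}), so by Hall's theorem at most 6 of the 7 left vertices can be matched.
That matches 6 of the 7, leaving 1 unmatched; no matching can do better.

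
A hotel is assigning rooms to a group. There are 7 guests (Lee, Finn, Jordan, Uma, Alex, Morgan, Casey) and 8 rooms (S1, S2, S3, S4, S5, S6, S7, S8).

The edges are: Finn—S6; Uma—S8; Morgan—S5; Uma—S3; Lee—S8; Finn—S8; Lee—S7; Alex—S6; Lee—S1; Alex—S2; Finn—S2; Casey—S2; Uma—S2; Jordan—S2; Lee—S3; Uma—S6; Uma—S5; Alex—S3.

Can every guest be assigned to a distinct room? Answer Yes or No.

The set {Jordan, Casey} has only 1 neighbour ({S2}), so by Hall's theorem at most 6 of the 7 guests can be matched.
Hence no matching covers every guest.

No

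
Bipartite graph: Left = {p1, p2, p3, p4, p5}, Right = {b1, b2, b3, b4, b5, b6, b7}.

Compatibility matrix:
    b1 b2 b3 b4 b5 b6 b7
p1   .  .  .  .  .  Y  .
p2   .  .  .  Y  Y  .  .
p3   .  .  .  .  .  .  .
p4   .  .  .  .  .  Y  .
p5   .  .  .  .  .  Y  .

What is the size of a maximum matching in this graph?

For example, pair p1–b6, p2–b5.
The set {p1, p3, p4, p5} has only 1 neighbour ({b6}), so by Hall's theorem at most 2 of the 5 left vertices can be matched.

2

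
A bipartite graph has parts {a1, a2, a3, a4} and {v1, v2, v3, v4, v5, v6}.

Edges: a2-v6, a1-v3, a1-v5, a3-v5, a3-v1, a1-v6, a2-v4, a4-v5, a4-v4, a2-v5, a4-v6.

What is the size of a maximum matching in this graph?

A valid assignment of size 4: a1→v3, a2→v4, a3→v1, a4→v6.
This saturates every left vertex, so 4 is the maximum.

4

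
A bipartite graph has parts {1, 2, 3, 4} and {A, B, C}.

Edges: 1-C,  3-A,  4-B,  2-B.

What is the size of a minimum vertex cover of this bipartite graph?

3

{1, 3, B} is a vertex cover of size 3: every edge has an endpoint in this set.
No smaller cover exists because 1–C, 2–B, 3–A is a matching of size 3, and a cover must include an endpoint of each of these disjoint edges (König's theorem).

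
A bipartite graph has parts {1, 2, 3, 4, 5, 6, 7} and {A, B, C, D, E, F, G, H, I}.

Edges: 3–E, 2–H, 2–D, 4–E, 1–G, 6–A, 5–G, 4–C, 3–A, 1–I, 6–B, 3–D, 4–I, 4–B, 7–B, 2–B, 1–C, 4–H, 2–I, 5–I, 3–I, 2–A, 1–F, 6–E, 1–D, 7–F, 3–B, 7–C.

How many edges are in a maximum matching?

7

A valid assignment of size 7: 1-F, 2-A, 3-D, 4-H, 5-G, 6-E, 7-B.
All 7 left vertices are matched, so no larger matching exists.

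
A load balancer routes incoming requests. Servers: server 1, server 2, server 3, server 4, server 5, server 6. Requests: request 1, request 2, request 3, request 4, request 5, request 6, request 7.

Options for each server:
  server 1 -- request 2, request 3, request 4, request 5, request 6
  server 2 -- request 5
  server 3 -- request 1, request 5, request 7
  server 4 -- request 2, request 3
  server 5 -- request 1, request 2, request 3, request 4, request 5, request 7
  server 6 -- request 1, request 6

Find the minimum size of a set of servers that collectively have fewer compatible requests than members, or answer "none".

none

A matching saturating every server exists, for instance server 1→request 4, server 2→request 5, server 3→request 1, server 4→request 3, server 5→request 7, server 6→request 6.
By Hall's marriage theorem, this means |N(S)| ≥ |S| for every subset S, so no violating subset exists.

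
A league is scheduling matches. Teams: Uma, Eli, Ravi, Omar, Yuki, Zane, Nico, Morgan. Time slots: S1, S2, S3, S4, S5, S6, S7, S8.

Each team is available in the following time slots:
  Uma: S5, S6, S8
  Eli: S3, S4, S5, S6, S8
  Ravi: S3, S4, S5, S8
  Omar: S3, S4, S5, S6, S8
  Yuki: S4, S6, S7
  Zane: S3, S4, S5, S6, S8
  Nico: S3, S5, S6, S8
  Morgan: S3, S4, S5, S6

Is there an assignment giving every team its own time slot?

The set {Uma, Eli, Ravi, Omar, Zane, Nico, Morgan} has only 5 neighbours ({S3, S4, S5, S6, S8}), so by Hall's theorem at most 6 of the 8 teams can be matched.
Hence no matching covers every team.

No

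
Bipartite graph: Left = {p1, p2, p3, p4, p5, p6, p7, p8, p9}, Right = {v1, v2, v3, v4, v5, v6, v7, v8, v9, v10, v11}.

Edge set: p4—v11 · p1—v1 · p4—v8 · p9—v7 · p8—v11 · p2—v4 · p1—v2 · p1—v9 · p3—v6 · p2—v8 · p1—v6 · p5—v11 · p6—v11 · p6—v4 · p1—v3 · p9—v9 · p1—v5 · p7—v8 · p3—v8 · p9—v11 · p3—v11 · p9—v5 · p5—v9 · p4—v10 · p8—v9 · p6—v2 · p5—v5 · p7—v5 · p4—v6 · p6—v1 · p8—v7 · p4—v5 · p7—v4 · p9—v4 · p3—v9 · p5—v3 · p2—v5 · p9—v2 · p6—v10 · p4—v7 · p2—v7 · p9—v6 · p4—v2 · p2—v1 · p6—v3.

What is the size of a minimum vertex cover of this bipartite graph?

The 9 edges p1–v2, p2–v1, p3–v6, p4–v10, p5–v9, p6–v3, p7–v8, p8–v7, p9–v11 form a matching, so any vertex cover needs at least 9 vertices (one per matched edge).
Conversely {p1, p2, p3, p4, p5, p6, p7, p8, p9} meets every edge and has exactly 9 vertices, so 9 is optimal.

9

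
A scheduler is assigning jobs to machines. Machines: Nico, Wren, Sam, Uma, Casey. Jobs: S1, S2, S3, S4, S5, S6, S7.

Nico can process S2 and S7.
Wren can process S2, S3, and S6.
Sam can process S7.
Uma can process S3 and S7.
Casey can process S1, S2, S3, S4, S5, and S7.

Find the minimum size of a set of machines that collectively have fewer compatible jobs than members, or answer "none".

A matching saturating every machine exists, for instance Nico→S2, Wren→S6, Sam→S7, Uma→S3, Casey→S4.
By Hall's marriage theorem, this means |N(S)| ≥ |S| for every subset S, so no violating subset exists.

none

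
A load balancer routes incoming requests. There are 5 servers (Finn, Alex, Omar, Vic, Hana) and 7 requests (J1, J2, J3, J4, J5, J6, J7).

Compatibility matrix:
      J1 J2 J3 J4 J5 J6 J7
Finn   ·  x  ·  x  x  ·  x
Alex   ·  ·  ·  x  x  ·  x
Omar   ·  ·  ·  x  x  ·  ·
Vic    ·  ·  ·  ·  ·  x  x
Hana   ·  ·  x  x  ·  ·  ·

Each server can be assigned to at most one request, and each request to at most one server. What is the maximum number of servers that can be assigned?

A valid assignment of size 5: Finn–J7, Alex–J4, Omar–J5, Vic–J6, Hana–J3.
This saturates every server, so 5 is the maximum.

5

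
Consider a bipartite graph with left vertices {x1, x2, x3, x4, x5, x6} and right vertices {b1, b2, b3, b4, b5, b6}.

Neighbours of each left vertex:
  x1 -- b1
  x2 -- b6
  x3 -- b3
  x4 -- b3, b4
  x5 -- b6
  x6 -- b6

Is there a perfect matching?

No

The set {x2, x5, x6} has only 1 neighbour ({b6}), so by Hall's theorem at most 4 of the 6 left vertices can be matched.
Hence no matching covers every left vertex.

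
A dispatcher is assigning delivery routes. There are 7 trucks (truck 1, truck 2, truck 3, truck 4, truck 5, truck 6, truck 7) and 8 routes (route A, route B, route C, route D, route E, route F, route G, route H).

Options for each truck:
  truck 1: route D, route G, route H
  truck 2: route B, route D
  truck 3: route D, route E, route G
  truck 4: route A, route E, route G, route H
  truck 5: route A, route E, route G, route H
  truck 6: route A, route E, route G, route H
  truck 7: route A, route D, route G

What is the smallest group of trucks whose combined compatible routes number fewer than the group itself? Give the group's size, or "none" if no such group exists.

Take S = {truck 1, truck 3, truck 4, truck 5, truck 6, truck 7}. Its neighbourhood is {route A, route D, route E, route G, route H}, so |N(S)| = 5 < |S| = 6.
Every subset of size less than 6 has at least as many neighbours as members, so 6 is the minimum.

6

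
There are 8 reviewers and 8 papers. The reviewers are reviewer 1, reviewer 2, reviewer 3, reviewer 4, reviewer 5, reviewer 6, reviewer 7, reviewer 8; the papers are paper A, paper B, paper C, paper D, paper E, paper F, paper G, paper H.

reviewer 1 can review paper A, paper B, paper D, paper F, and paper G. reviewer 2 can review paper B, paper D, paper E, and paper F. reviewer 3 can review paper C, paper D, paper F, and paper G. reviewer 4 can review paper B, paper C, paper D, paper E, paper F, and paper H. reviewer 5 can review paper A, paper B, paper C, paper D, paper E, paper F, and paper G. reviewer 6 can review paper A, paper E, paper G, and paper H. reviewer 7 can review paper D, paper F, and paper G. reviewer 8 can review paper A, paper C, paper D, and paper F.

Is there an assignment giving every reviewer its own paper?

For example, pair reviewer 1→paper B, reviewer 2→paper E, reviewer 3→paper C, reviewer 4→paper H, reviewer 5→paper G, reviewer 6→paper A, reviewer 7→paper F, reviewer 8→paper D.
Every reviewer is matched, so this is a perfect matching.

Yes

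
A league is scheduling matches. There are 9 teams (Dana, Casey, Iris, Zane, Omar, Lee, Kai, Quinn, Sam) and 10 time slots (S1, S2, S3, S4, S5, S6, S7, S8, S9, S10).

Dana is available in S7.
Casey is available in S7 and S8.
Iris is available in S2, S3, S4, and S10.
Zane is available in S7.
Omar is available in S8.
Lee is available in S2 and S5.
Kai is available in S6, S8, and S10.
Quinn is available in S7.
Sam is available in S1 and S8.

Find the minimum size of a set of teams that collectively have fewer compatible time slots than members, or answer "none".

Take S = {Dana, Zane}. Its neighbourhood is {S7}, so |N(S)| = 1 < |S| = 2.
No single vertex violates Hall's condition since each has at least one neighbour, so 2 is the minimum.

2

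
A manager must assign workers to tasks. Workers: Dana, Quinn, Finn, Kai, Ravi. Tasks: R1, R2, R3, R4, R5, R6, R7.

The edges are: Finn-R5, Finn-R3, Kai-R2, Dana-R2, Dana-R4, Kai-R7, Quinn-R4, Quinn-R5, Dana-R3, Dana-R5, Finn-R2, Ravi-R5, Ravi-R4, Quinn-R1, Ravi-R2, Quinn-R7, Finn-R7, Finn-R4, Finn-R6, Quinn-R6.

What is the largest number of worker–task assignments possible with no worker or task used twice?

One maximum matching: Dana-R5, Quinn-R6, Finn-R3, Kai-R7, Ravi-R4.
This saturates every worker, so 5 is the maximum.

5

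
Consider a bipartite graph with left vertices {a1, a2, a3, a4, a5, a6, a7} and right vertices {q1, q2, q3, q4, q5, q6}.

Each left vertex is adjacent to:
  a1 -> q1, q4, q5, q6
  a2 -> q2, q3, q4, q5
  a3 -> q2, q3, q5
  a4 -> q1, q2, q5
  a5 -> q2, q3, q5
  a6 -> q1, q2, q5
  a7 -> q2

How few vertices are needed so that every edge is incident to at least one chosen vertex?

6

{a1, a2, q1, q2, q3, q5} is a vertex cover of size 6: every edge has an endpoint in this set.
No smaller cover exists because a1–q6, a2–q4, a3–q3, a4–q1, a5–q5, a6–q2 is a matching of size 6, and a cover must include an endpoint of each of these disjoint edges (König's theorem).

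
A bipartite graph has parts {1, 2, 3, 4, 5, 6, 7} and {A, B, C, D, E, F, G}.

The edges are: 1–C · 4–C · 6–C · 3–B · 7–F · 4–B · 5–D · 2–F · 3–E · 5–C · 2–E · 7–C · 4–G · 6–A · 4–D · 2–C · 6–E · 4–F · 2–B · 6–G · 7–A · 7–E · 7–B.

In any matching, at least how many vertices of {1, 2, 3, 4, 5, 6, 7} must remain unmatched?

0

A valid assignment of size 7: 1-C, 2-F, 3-B, 4-G, 5-D, 6-E, 7-A.
This saturates every left vertex, so 7 is the maximum.
That matches 7 of the 7, leaving 0 unmatched; no matching can do better.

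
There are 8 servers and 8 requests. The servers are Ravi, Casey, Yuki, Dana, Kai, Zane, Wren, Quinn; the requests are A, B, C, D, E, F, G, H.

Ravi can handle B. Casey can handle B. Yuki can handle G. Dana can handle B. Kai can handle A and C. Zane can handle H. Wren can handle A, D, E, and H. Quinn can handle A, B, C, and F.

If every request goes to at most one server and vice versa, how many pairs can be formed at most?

A valid assignment of size 6: Ravi-B, Yuki-G, Kai-C, Zane-H, Wren-E, Quinn-F.
The set {Ravi, Casey, Dana} has only 1 neighbour ({B}), so by Hall's theorem at most 6 of the 8 servers can be matched.

6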